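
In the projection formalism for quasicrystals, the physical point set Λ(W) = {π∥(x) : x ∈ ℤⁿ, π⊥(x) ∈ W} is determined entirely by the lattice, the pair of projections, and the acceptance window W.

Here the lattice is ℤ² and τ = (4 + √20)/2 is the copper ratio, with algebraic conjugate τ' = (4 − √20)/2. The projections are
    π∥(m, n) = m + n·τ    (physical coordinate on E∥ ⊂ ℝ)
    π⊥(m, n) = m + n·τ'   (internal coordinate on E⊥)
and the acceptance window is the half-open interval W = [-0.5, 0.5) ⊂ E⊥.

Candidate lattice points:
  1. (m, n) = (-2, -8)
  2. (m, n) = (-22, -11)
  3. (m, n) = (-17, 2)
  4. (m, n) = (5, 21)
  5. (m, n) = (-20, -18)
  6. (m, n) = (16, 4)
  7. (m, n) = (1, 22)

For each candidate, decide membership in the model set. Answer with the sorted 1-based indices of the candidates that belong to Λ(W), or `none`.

τ' = (4−√20)/2 ≈ -0.2361.
[1] lift (-2,-8): star map gives -0.1115; window check -0.5 ≤ -0.1115 < 0.5 is true → IN Λ
[2] lift (-22,-11): star map gives -19.4033; window check -0.5 ≤ -19.4033 < 0.5 is false → out
[3] lift (-17,2): star map gives -17.4721; window check -0.5 ≤ -17.4721 < 0.5 is false → out
[4] lift (5,21): star map gives 0.0426; window check -0.5 ≤ 0.0426 < 0.5 is true → IN Λ
[5] lift (-20,-18): star map gives -15.7508; window check -0.5 ≤ -15.7508 < 0.5 is false → out
[6] lift (16,4): star map gives 15.0557; window check -0.5 ≤ 15.0557 < 0.5 is false → out
[7] lift (1,22): star map gives -4.1935; window check -0.5 ≤ -4.1935 < 0.5 is false → out

1, 4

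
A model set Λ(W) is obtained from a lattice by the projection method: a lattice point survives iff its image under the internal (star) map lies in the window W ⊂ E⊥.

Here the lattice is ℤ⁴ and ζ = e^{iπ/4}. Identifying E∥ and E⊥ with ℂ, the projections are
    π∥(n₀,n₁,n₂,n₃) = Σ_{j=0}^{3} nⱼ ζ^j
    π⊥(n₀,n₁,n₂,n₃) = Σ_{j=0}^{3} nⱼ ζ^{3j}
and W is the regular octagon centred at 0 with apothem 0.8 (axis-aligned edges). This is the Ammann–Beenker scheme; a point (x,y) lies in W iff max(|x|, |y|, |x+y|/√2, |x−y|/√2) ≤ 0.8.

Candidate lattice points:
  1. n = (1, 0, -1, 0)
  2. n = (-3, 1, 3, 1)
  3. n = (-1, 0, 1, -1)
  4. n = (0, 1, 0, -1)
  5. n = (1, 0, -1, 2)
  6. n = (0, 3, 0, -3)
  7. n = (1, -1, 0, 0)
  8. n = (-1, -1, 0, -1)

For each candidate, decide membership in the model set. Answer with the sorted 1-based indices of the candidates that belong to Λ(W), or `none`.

π⊥(n) = n₀ + n₁ζ³ + n₂ζ⁶ + n₃ζ⁹ where ζ = e^{iπ/4}.
#1 (1, 0, -1, 0): internal (1.00000, 1.00000); octagon support 1.41421 vs apothem 0.8 → ∉ W
#2 (-3, 1, 3, 1): internal (-3.00000, -1.58579); octagon support 3.24264 vs apothem 0.8 → ∉ W
#3 (-1, 0, 1, -1): internal (-1.70711, -1.70711); octagon support 2.41421 vs apothem 0.8 → ∉ W
#4 (0, 1, 0, -1): internal (-1.41421, 0.00000); octagon support 1.41421 vs apothem 0.8 → ∉ W
#5 (1, 0, -1, 2): internal (2.41421, 2.41421); octagon support 3.41421 vs apothem 0.8 → ∉ W
#6 (0, 3, 0, -3): internal (-4.24264, 0.00000); octagon support 4.24264 vs apothem 0.8 → ∉ W
#7 (1, -1, 0, 0): internal (1.70711, -0.70711); octagon support 1.70711 vs apothem 0.8 → ∉ W
#8 (-1, -1, 0, -1): internal (-1.00000, -1.41421); octagon support 1.70711 vs apothem 0.8 → ∉ W

none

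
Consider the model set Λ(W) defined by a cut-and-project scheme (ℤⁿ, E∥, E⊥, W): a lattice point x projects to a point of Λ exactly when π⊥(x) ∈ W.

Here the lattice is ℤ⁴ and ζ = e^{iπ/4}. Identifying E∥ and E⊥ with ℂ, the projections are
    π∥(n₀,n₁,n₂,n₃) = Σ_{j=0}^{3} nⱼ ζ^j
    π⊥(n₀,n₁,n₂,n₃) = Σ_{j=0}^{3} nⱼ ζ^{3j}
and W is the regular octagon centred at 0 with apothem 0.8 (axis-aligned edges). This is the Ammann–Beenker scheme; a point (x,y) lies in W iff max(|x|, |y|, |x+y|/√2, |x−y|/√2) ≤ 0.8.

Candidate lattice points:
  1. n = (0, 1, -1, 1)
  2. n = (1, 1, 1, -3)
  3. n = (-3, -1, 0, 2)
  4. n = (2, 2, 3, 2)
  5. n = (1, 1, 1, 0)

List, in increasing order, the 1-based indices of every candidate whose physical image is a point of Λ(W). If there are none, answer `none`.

Internal map: ζ^{3j} for j=0..3 gives (1,0), (−√2/2,√2/2), (0,−1), (√2/2,√2/2).
candidate 1: n = (0, 1, -1, 1) → π⊥ ≈ (+0.00000, +2.41421); max(|x|,|y|,|x±y|/√2) = 2.41421 > 0.8 ⇒ ∉ W
candidate 2: n = (1, 1, 1, -3) → π⊥ ≈ (-1.82843, -2.41421); max(|x|,|y|,|x±y|/√2) = 3.00000 > 0.8 ⇒ ∉ W
candidate 3: n = (-3, -1, 0, 2) → π⊥ ≈ (-0.87868, +0.70711); max(|x|,|y|,|x±y|/√2) = 1.12132 > 0.8 ⇒ ∉ W
candidate 4: n = (2, 2, 3, 2) → π⊥ ≈ (+2.00000, -0.17157); max(|x|,|y|,|x±y|/√2) = 2.00000 > 0.8 ⇒ ∉ W
candidate 5: n = (1, 1, 1, 0) → π⊥ ≈ (+0.29289, -0.29289); max(|x|,|y|,|x±y|/√2) = 0.41421 ≤ 0.8 ⇒ ∈ W

5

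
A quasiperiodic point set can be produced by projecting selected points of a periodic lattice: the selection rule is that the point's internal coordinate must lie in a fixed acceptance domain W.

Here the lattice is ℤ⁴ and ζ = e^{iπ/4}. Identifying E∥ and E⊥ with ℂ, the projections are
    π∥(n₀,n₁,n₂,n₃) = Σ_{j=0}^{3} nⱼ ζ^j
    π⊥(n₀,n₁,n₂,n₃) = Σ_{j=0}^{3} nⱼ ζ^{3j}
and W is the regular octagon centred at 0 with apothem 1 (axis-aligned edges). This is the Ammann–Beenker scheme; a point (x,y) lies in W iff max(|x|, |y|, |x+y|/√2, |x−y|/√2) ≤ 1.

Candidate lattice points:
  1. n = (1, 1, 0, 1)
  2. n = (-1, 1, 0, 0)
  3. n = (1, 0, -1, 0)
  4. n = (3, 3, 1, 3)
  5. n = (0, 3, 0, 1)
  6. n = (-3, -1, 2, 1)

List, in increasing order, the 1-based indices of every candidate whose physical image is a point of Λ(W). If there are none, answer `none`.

With ζ = e^{iπ/4} the internal vectors are ζ^0,ζ^3,ζ^6,ζ^9.
#1 (1, 1, 0, 1): internal (1.000000, 1.414214); octagon support 1.707107 vs apothem 1 → ∉ W
#2 (-1, 1, 0, 0): internal (-1.707107, 0.707107); octagon support 1.707107 vs apothem 1 → ∉ W
#3 (1, 0, -1, 0): internal (1.000000, 1.000000); octagon support 1.414214 vs apothem 1 → ∉ W
#4 (3, 3, 1, 3): internal (3.000000, 3.242641); octagon support 4.414214 vs apothem 1 → ∉ W
#5 (0, 3, 0, 1): internal (-1.414214, 2.828427); octagon support 3.000000 vs apothem 1 → ∉ W
#6 (-3, -1, 2, 1): internal (-1.585786, -2.000000); octagon support 2.535534 vs apothem 1 → ∉ W

none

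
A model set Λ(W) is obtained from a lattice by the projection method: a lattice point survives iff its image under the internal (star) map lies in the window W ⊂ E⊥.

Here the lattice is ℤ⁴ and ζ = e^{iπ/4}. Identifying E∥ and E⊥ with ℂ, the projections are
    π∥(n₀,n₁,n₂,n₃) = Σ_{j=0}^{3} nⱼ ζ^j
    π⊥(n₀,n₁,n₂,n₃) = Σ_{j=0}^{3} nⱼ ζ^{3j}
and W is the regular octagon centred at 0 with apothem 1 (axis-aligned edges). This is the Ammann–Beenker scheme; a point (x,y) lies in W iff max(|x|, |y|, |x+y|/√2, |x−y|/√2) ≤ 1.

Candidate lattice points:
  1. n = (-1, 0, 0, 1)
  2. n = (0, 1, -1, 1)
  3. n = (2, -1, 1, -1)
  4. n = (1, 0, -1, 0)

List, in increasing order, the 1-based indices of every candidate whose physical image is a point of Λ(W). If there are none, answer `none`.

1

With ζ = e^{iπ/4} the internal vectors are ζ^0,ζ^3,ζ^6,ζ^9.
candidate 1: n = (-1, 0, 0, 1) → π⊥ ≈ (-0.29289, +0.70711); max(|x|,|y|,|x±y|/√2) = 0.70711 ≤ 1 ⇒ ∈ W
candidate 2: n = (0, 1, -1, 1) → π⊥ ≈ (+0.00000, +2.41421); max(|x|,|y|,|x±y|/√2) = 2.41421 > 1 ⇒ ∉ W
candidate 3: n = (2, -1, 1, -1) → π⊥ ≈ (+2.00000, -2.41421); max(|x|,|y|,|x±y|/√2) = 3.12132 > 1 ⇒ ∉ W
candidate 4: n = (1, 0, -1, 0) → π⊥ ≈ (+1.00000, +1.00000); max(|x|,|y|,|x±y|/√2) = 1.41421 > 1 ⇒ ∉ W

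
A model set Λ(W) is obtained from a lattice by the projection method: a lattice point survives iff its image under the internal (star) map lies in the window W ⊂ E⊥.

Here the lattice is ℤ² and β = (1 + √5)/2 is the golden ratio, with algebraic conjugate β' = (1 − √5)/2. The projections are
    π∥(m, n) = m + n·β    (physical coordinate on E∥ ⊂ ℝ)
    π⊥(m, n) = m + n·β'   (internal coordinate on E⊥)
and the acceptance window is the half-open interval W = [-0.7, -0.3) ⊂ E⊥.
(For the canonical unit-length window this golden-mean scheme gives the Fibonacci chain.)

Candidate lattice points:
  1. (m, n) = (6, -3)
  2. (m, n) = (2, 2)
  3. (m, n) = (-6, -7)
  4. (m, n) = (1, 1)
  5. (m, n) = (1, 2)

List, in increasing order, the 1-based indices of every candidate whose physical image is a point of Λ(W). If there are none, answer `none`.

β' = (1−√5)/2 ≈ -0.61803.
[1] lift (6,-3): star map gives 7.85410; window check -0.7 ≤ 7.85410 < -0.3 is false → out
[2] lift (2,2): star map gives 0.76393; window check -0.7 ≤ 0.76393 < -0.3 is false → out
[3] lift (-6,-7): star map gives -1.67376; window check -0.7 ≤ -1.67376 < -0.3 is false → out
[4] lift (1,1): star map gives 0.38197; window check -0.7 ≤ 0.38197 < -0.3 is false → out
[5] lift (1,2): star map gives -0.23607; window check -0.7 ≤ -0.23607 < -0.3 is false → out

none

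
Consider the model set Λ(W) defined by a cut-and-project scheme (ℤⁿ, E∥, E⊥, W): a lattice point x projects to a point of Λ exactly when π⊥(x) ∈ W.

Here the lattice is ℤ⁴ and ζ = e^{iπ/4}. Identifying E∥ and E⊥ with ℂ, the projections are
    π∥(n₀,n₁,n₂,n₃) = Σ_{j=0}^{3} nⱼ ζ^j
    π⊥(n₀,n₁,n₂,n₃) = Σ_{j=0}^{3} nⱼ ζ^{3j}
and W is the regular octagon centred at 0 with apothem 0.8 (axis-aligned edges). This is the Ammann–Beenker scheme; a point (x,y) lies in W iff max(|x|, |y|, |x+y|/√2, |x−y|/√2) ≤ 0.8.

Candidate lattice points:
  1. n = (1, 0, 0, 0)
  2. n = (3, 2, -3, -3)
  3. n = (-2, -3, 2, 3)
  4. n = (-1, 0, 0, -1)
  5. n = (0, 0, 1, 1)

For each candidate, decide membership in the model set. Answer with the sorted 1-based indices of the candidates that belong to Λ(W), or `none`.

5

With ζ = e^{iπ/4} the internal vectors are ζ^0,ζ^3,ζ^6,ζ^9.
#1 (1, 0, 0, 0): internal (1.000000, 0.000000); octagon support 1.000000 vs apothem 0.8 → ∉ W
#2 (3, 2, -3, -3): internal (-0.535534, 2.292893); octagon support 2.292893 vs apothem 0.8 → ∉ W
#3 (-2, -3, 2, 3): internal (2.242641, -2.000000); octagon support 3.000000 vs apothem 0.8 → ∉ W
#4 (-1, 0, 0, -1): internal (-1.707107, -0.707107); octagon support 1.707107 vs apothem 0.8 → ∉ W
#5 (0, 0, 1, 1): internal (0.707107, -0.292893); octagon support 0.707107 vs apothem 0.8 → ∈ W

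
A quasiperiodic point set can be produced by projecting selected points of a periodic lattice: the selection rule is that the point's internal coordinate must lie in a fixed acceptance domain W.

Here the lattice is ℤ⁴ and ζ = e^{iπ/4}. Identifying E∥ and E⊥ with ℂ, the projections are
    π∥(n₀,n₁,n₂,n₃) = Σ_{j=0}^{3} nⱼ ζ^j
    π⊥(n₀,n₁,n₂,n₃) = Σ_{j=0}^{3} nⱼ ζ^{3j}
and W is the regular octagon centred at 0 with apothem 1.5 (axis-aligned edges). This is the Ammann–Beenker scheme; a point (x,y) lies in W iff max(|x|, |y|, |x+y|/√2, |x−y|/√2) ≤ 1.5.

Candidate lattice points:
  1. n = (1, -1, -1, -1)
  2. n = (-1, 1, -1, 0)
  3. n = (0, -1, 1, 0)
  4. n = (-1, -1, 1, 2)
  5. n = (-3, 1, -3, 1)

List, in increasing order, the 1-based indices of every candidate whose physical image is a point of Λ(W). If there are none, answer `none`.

1, 4

With ζ = e^{iπ/4} the internal vectors are ζ^0,ζ^3,ζ^6,ζ^9.
#1 (1, -1, -1, -1): internal (1.0000, -0.4142); octagon support 1.0000 vs apothem 1.5 → ∈ W
#2 (-1, 1, -1, 0): internal (-1.7071, 1.7071); octagon support 2.4142 vs apothem 1.5 → ∉ W
#3 (0, -1, 1, 0): internal (0.7071, -1.7071); octagon support 1.7071 vs apothem 1.5 → ∉ W
#4 (-1, -1, 1, 2): internal (1.1213, -0.2929); octagon support 1.1213 vs apothem 1.5 → ∈ W
#5 (-3, 1, -3, 1): internal (-3.0000, 4.4142); octagon support 5.2426 vs apothem 1.5 → ∉ W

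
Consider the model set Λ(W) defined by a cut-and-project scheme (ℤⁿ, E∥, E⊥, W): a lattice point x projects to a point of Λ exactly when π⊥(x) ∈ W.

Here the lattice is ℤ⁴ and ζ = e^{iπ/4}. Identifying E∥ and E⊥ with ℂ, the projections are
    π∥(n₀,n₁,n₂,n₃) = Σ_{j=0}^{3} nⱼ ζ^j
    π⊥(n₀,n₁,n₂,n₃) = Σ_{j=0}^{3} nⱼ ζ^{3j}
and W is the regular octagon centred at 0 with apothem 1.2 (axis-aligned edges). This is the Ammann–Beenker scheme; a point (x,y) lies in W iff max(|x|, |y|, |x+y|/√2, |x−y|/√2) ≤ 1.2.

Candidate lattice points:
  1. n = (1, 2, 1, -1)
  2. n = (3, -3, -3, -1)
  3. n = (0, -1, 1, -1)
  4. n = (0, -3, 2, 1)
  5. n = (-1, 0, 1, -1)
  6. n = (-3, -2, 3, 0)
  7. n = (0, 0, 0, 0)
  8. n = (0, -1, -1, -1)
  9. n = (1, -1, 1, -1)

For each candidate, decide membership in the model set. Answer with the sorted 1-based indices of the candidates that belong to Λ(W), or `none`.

π⊥(n) = n₀ + n₁ζ³ + n₂ζ⁶ + n₃ζ⁹ where ζ = e^{iπ/4}.
#1 (1, 2, 1, -1): internal (-1.12132, -0.29289); octagon support 1.12132 vs apothem 1.2 → ∈ W
#2 (3, -3, -3, -1): internal (4.41421, 0.17157); octagon support 4.41421 vs apothem 1.2 → ∉ W
#3 (0, -1, 1, -1): internal (0.00000, -2.41421); octagon support 2.41421 vs apothem 1.2 → ∉ W
#4 (0, -3, 2, 1): internal (2.82843, -3.41421); octagon support 4.41421 vs apothem 1.2 → ∉ W
#5 (-1, 0, 1, -1): internal (-1.70711, -1.70711); octagon support 2.41421 vs apothem 1.2 → ∉ W
#6 (-3, -2, 3, 0): internal (-1.58579, -4.41421); octagon support 4.41421 vs apothem 1.2 → ∉ W
#7 (0, 0, 0, 0): internal (0.00000, 0.00000); octagon support 0.00000 vs apothem 1.2 → ∈ W
#8 (0, -1, -1, -1): internal (0.00000, -0.41421); octagon support 0.41421 vs apothem 1.2 → ∈ W
#9 (1, -1, 1, -1): internal (1.00000, -2.41421); octagon support 2.41421 vs apothem 1.2 → ∉ W

1, 7, 8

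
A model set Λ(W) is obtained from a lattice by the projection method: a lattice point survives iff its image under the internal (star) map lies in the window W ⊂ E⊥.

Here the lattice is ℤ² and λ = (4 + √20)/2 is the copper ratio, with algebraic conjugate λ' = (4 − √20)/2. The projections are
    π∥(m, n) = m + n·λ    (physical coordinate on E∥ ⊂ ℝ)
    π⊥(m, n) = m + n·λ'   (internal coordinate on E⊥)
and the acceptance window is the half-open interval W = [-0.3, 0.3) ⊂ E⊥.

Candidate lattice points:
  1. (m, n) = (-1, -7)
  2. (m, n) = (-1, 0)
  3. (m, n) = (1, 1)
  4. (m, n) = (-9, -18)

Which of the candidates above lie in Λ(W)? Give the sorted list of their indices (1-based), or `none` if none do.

none

Compute λ' = (4−√20)/2 = -0.23607, so π⊥(m,n) = m -0.23607·n.
#1 (-1,-7): internal coord -1 + (-7)·λ' = +0.65248; +0.65248 ∉ [-0.3, 0.3) → out
#2 (-1,0): internal coord -1 + (0)·λ' = -1.00000; -1.00000 ∉ [-0.3, 0.3) → out
#3 (1,1): internal coord 1 + (1)·λ' = +0.76393; +0.76393 ∉ [-0.3, 0.3) → out
#4 (-9,-18): internal coord -9 + (-18)·λ' = -4.75078; -4.75078 ∉ [-0.3, 0.3) → out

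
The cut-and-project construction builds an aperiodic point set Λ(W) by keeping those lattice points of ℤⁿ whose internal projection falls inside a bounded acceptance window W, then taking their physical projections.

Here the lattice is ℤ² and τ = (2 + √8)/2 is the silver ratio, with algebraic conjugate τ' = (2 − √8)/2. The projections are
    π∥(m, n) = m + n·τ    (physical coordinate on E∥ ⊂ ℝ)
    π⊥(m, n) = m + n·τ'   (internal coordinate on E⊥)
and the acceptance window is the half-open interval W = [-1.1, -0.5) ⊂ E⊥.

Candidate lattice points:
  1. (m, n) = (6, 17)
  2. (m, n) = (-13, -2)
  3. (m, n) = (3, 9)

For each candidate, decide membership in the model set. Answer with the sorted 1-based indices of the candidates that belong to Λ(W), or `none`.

Compute τ' = (2−√8)/2 = -0.41421, so π⊥(m,n) = m -0.41421·n.
[1] lift (6,17): star map gives -1.04163; window check -1.1 ≤ -1.04163 < -0.5 is true → IN Λ
[2] lift (-13,-2): star map gives -12.17157; window check -1.1 ≤ -12.17157 < -0.5 is false → out
[3] lift (3,9): star map gives -0.72792; window check -1.1 ≤ -0.72792 < -0.5 is true → IN Λ

1, 3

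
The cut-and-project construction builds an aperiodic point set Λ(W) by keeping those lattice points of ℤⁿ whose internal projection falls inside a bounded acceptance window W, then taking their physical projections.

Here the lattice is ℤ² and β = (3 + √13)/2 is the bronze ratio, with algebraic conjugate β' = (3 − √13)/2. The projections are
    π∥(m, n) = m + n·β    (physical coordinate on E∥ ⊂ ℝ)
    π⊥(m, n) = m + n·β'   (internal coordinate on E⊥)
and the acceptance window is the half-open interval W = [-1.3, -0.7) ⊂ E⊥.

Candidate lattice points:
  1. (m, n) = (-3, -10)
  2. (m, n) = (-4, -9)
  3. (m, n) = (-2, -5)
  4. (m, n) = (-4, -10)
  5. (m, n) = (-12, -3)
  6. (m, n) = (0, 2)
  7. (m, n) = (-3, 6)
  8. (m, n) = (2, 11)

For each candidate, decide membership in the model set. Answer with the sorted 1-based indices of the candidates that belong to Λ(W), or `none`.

Numerically β ≈ 3.30278 and β' = −1/β ≈ -0.30278.
#1 (-3,-10): internal coord -3 + (-10)·β' = +0.02776; +0.02776 ∉ [-1.3, -0.7) → out
#2 (-4,-9): internal coord -4 + (-9)·β' = -1.27502; -1.27502 ∈ [-1.3, -0.7) → IN Λ
#3 (-2,-5): internal coord -2 + (-5)·β' = -0.48612; -0.48612 ∉ [-1.3, -0.7) → out
#4 (-4,-10): internal coord -4 + (-10)·β' = -0.97224; -0.97224 ∈ [-1.3, -0.7) → IN Λ
#5 (-12,-3): internal coord -12 + (-3)·β' = -11.09167; -11.09167 ∉ [-1.3, -0.7) → out
#6 (0,2): internal coord 0 + (2)·β' = -0.60555; -0.60555 ∉ [-1.3, -0.7) → out
#7 (-3,6): internal coord -3 + (6)·β' = -4.81665; -4.81665 ∉ [-1.3, -0.7) → out
#8 (2,11): internal coord 2 + (11)·β' = -1.33053; -1.33053 ∉ [-1.3, -0.7) → out

2, 4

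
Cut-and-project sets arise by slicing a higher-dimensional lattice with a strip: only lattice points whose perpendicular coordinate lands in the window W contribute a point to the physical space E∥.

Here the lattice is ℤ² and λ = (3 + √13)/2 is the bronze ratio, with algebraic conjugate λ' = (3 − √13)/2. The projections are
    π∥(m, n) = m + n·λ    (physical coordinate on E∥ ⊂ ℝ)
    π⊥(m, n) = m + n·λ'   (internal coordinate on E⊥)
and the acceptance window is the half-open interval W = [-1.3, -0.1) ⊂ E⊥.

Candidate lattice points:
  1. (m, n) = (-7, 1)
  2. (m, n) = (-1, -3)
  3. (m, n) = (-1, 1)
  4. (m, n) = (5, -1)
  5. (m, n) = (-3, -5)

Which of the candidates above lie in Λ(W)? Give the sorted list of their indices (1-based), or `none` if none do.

λ' = (3−√13)/2 ≈ -0.3028.
#1 (-7,1): internal coord -7 + (1)·λ' = -7.3028; -7.3028 ∉ [-1.3, -0.1) → out
#2 (-1,-3): internal coord -1 + (-3)·λ' = -0.0917; -0.0917 ∉ [-1.3, -0.1) → out
#3 (-1,1): internal coord -1 + (1)·λ' = -1.3028; -1.3028 ∉ [-1.3, -0.1) → out
#4 (5,-1): internal coord 5 + (-1)·λ' = +5.3028; +5.3028 ∉ [-1.3, -0.1) → out
#5 (-3,-5): internal coord -3 + (-5)·λ' = -1.4861; -1.4861 ∉ [-1.3, -0.1) → out

none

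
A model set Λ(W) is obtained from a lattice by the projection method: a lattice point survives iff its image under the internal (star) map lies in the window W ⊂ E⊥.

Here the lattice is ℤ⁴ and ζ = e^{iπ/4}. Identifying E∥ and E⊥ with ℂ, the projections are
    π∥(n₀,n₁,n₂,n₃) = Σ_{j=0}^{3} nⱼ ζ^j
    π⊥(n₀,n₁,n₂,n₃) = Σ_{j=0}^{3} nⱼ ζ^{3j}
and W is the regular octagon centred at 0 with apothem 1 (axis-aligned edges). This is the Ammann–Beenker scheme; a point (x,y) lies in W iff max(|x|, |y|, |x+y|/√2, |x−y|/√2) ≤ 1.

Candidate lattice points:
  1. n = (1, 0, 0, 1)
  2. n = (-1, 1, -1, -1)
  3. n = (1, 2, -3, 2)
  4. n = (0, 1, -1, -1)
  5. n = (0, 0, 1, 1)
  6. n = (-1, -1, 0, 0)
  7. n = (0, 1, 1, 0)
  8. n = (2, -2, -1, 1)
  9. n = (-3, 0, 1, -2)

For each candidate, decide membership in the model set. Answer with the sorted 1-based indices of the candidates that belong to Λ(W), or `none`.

5, 6, 7

π⊥(n) = n₀ + n₁ζ³ + n₂ζ⁶ + n₃ζ⁹ where ζ = e^{iπ/4}.
#1 (1, 0, 0, 1): internal (1.7071, 0.7071); octagon support 1.7071 vs apothem 1 → ∉ W
#2 (-1, 1, -1, -1): internal (-2.4142, 1.0000); octagon support 2.4142 vs apothem 1 → ∉ W
#3 (1, 2, -3, 2): internal (1.0000, 5.8284); octagon support 5.8284 vs apothem 1 → ∉ W
#4 (0, 1, -1, -1): internal (-1.4142, 1.0000); octagon support 1.7071 vs apothem 1 → ∉ W
#5 (0, 0, 1, 1): internal (0.7071, -0.2929); octagon support 0.7071 vs apothem 1 → ∈ W
#6 (-1, -1, 0, 0): internal (-0.2929, -0.7071); octagon support 0.7071 vs apothem 1 → ∈ W
#7 (0, 1, 1, 0): internal (-0.7071, -0.2929); octagon support 0.7071 vs apothem 1 → ∈ W
#8 (2, -2, -1, 1): internal (4.1213, 0.2929); octagon support 4.1213 vs apothem 1 → ∉ W
#9 (-3, 0, 1, -2): internal (-4.4142, -2.4142); octagon support 4.8284 vs apothem 1 → ∉ W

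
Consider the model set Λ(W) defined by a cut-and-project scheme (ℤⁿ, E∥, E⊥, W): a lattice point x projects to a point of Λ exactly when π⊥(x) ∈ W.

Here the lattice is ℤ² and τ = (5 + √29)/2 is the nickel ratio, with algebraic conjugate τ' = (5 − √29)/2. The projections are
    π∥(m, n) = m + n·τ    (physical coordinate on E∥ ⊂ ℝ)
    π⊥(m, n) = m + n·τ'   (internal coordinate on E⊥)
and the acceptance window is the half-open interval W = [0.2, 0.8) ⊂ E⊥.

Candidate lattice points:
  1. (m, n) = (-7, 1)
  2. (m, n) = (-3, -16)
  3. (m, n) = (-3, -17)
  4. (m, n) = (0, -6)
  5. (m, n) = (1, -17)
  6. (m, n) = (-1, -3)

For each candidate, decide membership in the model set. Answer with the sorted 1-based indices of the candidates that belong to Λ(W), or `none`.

τ' = (5−√29)/2 ≈ -0.192582.
#1 (-7,1): internal coord -7 + (1)·τ' = -7.192582; -7.192582 ∉ [0.2, 0.8) → out
#2 (-3,-16): internal coord -3 + (-16)·τ' = +0.081318; +0.081318 ∉ [0.2, 0.8) → out
#3 (-3,-17): internal coord -3 + (-17)·τ' = +0.273901; +0.273901 ∈ [0.2, 0.8) → IN Λ
#4 (0,-6): internal coord 0 + (-6)·τ' = +1.155494; +1.155494 ∉ [0.2, 0.8) → out
#5 (1,-17): internal coord 1 + (-17)·τ' = +4.273901; +4.273901 ∉ [0.2, 0.8) → out
#6 (-1,-3): internal coord -1 + (-3)·τ' = -0.422253; -0.422253 ∉ [0.2, 0.8) → out

3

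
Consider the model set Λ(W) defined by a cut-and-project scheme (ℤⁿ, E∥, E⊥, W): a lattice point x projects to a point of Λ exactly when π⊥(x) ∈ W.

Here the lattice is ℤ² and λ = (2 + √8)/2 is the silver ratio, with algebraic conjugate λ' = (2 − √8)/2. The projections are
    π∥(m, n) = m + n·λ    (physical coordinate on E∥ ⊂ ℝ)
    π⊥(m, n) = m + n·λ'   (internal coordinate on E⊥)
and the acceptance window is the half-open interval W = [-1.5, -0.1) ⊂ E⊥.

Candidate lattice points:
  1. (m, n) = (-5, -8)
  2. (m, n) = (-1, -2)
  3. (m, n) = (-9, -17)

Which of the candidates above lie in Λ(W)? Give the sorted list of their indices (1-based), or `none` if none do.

2

λ' = (2−√8)/2 ≈ -0.414214.
#1 (-5,-8): internal coord -5 + (-8)·λ' = -1.686292; -1.686292 ∉ [-1.5, -0.1) → out
#2 (-1,-2): internal coord -1 + (-2)·λ' = -0.171573; -0.171573 ∈ [-1.5, -0.1) → IN Λ
#3 (-9,-17): internal coord -9 + (-17)·λ' = -1.958369; -1.958369 ∉ [-1.5, -0.1) → out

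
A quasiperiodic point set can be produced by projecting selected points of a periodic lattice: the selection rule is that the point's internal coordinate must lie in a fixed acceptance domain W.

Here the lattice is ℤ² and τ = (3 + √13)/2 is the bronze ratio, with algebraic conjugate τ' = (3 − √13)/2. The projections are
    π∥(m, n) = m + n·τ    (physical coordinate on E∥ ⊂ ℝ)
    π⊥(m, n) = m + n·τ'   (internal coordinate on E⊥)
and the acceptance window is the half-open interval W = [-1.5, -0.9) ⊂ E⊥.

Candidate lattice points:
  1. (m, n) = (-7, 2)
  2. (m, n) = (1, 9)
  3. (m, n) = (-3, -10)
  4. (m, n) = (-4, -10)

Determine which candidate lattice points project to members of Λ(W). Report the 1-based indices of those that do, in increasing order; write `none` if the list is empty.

4

τ' = (3−√13)/2 ≈ -0.3028.
candidate 1: (m,n)=(-7,2) → π∥ = -7+2·τ ≈ -0.3944, π⊥ = -7+2·τ' ≈ -7.6056 ∉ [-1.5, -0.9) ⇒ out
candidate 2: (m,n)=(1,9) → π∥ = 1+9·τ ≈ 30.7250, π⊥ = 1+9·τ' ≈ -1.7250 ∉ [-1.5, -0.9) ⇒ out
candidate 3: (m,n)=(-3,-10) → π∥ = -3-10·τ ≈ -36.0278, π⊥ = -3-10·τ' ≈ 0.0278 ∉ [-1.5, -0.9) ⇒ out
candidate 4: (m,n)=(-4,-10) → π∥ = -4-10·τ ≈ -37.0278, π⊥ = -4-10·τ' ≈ -0.9722 ∈ [-1.5, -0.9) ⇒ IN Λ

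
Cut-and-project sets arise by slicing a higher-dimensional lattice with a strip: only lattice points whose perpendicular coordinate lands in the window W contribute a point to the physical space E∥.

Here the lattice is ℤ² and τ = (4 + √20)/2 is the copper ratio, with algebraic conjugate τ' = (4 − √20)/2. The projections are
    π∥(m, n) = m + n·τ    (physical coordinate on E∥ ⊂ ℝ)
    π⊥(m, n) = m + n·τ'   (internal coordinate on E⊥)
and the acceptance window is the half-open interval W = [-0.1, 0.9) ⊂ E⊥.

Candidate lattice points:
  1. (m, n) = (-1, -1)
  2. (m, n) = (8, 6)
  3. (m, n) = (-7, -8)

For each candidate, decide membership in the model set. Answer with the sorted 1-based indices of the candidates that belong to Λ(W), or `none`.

Compute τ' = (4−√20)/2 = -0.236068, so π⊥(m,n) = m -0.236068·n.
#1 (-1,-1): internal coord -1 + (-1)·τ' = -0.763932; -0.763932 ∉ [-0.1, 0.9) → out
#2 (8,6): internal coord 8 + (6)·τ' = +6.583592; +6.583592 ∉ [-0.1, 0.9) → out
#3 (-7,-8): internal coord -7 + (-8)·τ' = -5.111456; -5.111456 ∉ [-0.1, 0.9) → out

none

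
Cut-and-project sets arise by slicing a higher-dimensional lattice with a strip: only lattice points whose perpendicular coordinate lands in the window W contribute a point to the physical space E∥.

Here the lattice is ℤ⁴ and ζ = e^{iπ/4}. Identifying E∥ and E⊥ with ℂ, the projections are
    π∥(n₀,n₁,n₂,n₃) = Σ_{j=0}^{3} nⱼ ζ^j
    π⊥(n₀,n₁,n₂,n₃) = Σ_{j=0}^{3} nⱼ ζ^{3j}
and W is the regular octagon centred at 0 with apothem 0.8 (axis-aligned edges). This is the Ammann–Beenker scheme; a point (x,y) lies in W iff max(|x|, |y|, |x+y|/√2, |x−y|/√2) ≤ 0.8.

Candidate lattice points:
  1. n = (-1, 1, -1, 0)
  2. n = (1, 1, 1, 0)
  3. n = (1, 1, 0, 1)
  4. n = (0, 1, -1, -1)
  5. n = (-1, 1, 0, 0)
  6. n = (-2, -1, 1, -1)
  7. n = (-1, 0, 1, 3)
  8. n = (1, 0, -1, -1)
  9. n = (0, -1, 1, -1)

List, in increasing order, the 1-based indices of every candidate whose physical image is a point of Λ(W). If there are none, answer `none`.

With ζ = e^{iπ/4} the internal vectors are ζ^0,ζ^3,ζ^6,ζ^9.
candidate 1: n = (-1, 1, -1, 0) → π⊥ ≈ (-1.7071, +1.7071); max(|x|,|y|,|x±y|/√2) = 2.4142 > 0.8 ⇒ ∉ W
candidate 2: n = (1, 1, 1, 0) → π⊥ ≈ (+0.2929, -0.2929); max(|x|,|y|,|x±y|/√2) = 0.4142 ≤ 0.8 ⇒ ∈ W
candidate 3: n = (1, 1, 0, 1) → π⊥ ≈ (+1.0000, +1.4142); max(|x|,|y|,|x±y|/√2) = 1.7071 > 0.8 ⇒ ∉ W
candidate 4: n = (0, 1, -1, -1) → π⊥ ≈ (-1.4142, +1.0000); max(|x|,|y|,|x±y|/√2) = 1.7071 > 0.8 ⇒ ∉ W
candidate 5: n = (-1, 1, 0, 0) → π⊥ ≈ (-1.7071, +0.7071); max(|x|,|y|,|x±y|/√2) = 1.7071 > 0.8 ⇒ ∉ W
candidate 6: n = (-2, -1, 1, -1) → π⊥ ≈ (-2.0000, -2.4142); max(|x|,|y|,|x±y|/√2) = 3.1213 > 0.8 ⇒ ∉ W
candidate 7: n = (-1, 0, 1, 3) → π⊥ ≈ (+1.1213, +1.1213); max(|x|,|y|,|x±y|/√2) = 1.5858 > 0.8 ⇒ ∉ W
candidate 8: n = (1, 0, -1, -1) → π⊥ ≈ (+0.2929, +0.2929); max(|x|,|y|,|x±y|/√2) = 0.4142 ≤ 0.8 ⇒ ∈ W
candidate 9: n = (0, -1, 1, -1) → π⊥ ≈ (+0.0000, -2.4142); max(|x|,|y|,|x±y|/√2) = 2.4142 > 0.8 ⇒ ∉ W

2, 8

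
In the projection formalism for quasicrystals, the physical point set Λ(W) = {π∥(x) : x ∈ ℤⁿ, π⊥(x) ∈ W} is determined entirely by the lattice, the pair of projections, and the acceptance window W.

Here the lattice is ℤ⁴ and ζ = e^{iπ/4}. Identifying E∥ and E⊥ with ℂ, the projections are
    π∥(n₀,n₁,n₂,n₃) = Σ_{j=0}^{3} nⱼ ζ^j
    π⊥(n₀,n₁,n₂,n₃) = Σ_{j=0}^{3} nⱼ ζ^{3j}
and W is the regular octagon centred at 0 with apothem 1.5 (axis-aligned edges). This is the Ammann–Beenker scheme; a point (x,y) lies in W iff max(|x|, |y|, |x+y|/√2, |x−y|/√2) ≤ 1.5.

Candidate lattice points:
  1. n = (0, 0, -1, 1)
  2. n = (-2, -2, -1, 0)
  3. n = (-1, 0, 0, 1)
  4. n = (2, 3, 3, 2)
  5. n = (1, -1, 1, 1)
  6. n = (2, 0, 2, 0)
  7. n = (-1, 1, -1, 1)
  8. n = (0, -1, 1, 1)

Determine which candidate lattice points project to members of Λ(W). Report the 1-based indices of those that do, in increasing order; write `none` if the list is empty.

π⊥(n) = n₀ + n₁ζ³ + n₂ζ⁶ + n₃ζ⁹ where ζ = e^{iπ/4}.
candidate 1: n = (0, 0, -1, 1) → π⊥ ≈ (+0.70711, +1.70711); max(|x|,|y|,|x±y|/√2) = 1.70711 > 1.5 ⇒ ∉ W
candidate 2: n = (-2, -2, -1, 0) → π⊥ ≈ (-0.58579, -0.41421); max(|x|,|y|,|x±y|/√2) = 0.70711 ≤ 1.5 ⇒ ∈ W
candidate 3: n = (-1, 0, 0, 1) → π⊥ ≈ (-0.29289, +0.70711); max(|x|,|y|,|x±y|/√2) = 0.70711 ≤ 1.5 ⇒ ∈ W
candidate 4: n = (2, 3, 3, 2) → π⊥ ≈ (+1.29289, +0.53553); max(|x|,|y|,|x±y|/√2) = 1.29289 ≤ 1.5 ⇒ ∈ W
candidate 5: n = (1, -1, 1, 1) → π⊥ ≈ (+2.41421, -1.00000); max(|x|,|y|,|x±y|/√2) = 2.41421 > 1.5 ⇒ ∉ W
candidate 6: n = (2, 0, 2, 0) → π⊥ ≈ (+2.00000, -2.00000); max(|x|,|y|,|x±y|/√2) = 2.82843 > 1.5 ⇒ ∉ W
candidate 7: n = (-1, 1, -1, 1) → π⊥ ≈ (-1.00000, +2.41421); max(|x|,|y|,|x±y|/√2) = 2.41421 > 1.5 ⇒ ∉ W
candidate 8: n = (0, -1, 1, 1) → π⊥ ≈ (+1.41421, -1.00000); max(|x|,|y|,|x±y|/√2) = 1.70711 > 1.5 ⇒ ∉ W

2, 3, 4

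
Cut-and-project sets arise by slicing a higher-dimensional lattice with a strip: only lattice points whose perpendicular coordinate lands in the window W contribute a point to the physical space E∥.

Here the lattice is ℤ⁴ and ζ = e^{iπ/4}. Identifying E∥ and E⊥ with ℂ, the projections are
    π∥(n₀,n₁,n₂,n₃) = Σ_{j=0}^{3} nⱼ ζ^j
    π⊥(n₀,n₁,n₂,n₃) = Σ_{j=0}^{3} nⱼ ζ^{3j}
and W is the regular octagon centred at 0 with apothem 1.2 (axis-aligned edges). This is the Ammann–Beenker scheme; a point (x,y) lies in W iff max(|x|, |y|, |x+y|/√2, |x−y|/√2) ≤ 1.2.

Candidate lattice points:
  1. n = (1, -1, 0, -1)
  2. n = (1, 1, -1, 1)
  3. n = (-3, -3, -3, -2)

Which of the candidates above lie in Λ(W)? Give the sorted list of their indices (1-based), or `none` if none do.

π⊥(n) = n₀ + n₁ζ³ + n₂ζ⁶ + n₃ζ⁹ where ζ = e^{iπ/4}.
candidate 1: n = (1, -1, 0, -1) → π⊥ ≈ (+1.0000, -1.4142); max(|x|,|y|,|x±y|/√2) = 1.7071 > 1.2 ⇒ ∉ W
candidate 2: n = (1, 1, -1, 1) → π⊥ ≈ (+1.0000, +2.4142); max(|x|,|y|,|x±y|/√2) = 2.4142 > 1.2 ⇒ ∉ W
candidate 3: n = (-3, -3, -3, -2) → π⊥ ≈ (-2.2929, -0.5355); max(|x|,|y|,|x±y|/√2) = 2.2929 > 1.2 ⇒ ∉ W

none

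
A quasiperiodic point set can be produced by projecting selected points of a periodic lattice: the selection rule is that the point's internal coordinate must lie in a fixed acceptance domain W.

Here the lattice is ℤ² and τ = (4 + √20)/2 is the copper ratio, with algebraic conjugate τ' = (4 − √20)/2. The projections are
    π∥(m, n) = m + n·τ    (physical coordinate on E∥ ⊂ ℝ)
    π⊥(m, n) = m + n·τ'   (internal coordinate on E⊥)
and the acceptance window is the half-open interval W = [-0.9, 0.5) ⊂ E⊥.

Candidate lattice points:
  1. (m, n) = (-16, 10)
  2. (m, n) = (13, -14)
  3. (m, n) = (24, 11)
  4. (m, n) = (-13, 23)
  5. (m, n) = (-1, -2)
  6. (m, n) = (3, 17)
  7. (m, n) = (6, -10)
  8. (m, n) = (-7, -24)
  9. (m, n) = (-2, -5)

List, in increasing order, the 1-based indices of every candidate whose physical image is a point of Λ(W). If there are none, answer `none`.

5, 9

Numerically τ ≈ 4.2361 and τ' = −1/τ ≈ -0.2361.
candidate 1: (m,n)=(-16,10) → π∥ = -16+10·τ ≈ 26.3607, π⊥ = -16+10·τ' ≈ -18.3607 ∉ [-0.9, 0.5) ⇒ out
candidate 2: (m,n)=(13,-14) → π∥ = 13-14·τ ≈ -46.3050, π⊥ = 13-14·τ' ≈ 16.3050 ∉ [-0.9, 0.5) ⇒ out
candidate 3: (m,n)=(24,11) → π∥ = 24+11·τ ≈ 70.5967, π⊥ = 24+11·τ' ≈ 21.4033 ∉ [-0.9, 0.5) ⇒ out
candidate 4: (m,n)=(-13,23) → π∥ = -13+23·τ ≈ 84.4296, π⊥ = -13+23·τ' ≈ -18.4296 ∉ [-0.9, 0.5) ⇒ out
candidate 5: (m,n)=(-1,-2) → π∥ = -1-2·τ ≈ -9.4721, π⊥ = -1-2·τ' ≈ -0.5279 ∈ [-0.9, 0.5) ⇒ IN Λ
candidate 6: (m,n)=(3,17) → π∥ = 3+17·τ ≈ 75.0132, π⊥ = 3+17·τ' ≈ -1.0132 ∉ [-0.9, 0.5) ⇒ out
candidate 7: (m,n)=(6,-10) → π∥ = 6-10·τ ≈ -36.3607, π⊥ = 6-10·τ' ≈ 8.3607 ∉ [-0.9, 0.5) ⇒ out
candidate 8: (m,n)=(-7,-24) → π∥ = -7-24·τ ≈ -108.6656, π⊥ = -7-24·τ' ≈ -1.3344 ∉ [-0.9, 0.5) ⇒ out
candidate 9: (m,n)=(-2,-5) → π∥ = -2-5·τ ≈ -23.1803, π⊥ = -2-5·τ' ≈ -0.8197 ∈ [-0.9, 0.5) ⇒ IN Λ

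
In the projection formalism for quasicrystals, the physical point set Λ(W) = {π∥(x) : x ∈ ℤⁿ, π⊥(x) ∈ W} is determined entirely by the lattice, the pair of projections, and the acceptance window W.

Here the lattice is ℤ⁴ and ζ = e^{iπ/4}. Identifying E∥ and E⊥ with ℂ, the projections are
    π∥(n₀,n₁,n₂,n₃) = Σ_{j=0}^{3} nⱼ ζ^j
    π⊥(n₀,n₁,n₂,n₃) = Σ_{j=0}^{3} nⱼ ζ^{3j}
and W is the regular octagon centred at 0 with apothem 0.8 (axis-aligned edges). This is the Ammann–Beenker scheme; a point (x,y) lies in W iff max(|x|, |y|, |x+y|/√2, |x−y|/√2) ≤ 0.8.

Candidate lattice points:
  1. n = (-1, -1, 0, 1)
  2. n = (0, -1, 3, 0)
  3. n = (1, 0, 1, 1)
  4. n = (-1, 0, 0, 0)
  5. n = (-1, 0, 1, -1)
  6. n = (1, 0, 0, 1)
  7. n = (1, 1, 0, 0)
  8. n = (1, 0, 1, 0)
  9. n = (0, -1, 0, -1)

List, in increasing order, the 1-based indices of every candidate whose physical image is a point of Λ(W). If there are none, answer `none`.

1, 7

π⊥(n) = n₀ + n₁ζ³ + n₂ζ⁶ + n₃ζ⁹ where ζ = e^{iπ/4}.
candidate 1: n = (-1, -1, 0, 1) → π⊥ ≈ (+0.4142, +0.0000); max(|x|,|y|,|x±y|/√2) = 0.4142 ≤ 0.8 ⇒ ∈ W
candidate 2: n = (0, -1, 3, 0) → π⊥ ≈ (+0.7071, -3.7071); max(|x|,|y|,|x±y|/√2) = 3.7071 > 0.8 ⇒ ∉ W
candidate 3: n = (1, 0, 1, 1) → π⊥ ≈ (+1.7071, -0.2929); max(|x|,|y|,|x±y|/√2) = 1.7071 > 0.8 ⇒ ∉ W
candidate 4: n = (-1, 0, 0, 0) → π⊥ ≈ (-1.0000, +0.0000); max(|x|,|y|,|x±y|/√2) = 1.0000 > 0.8 ⇒ ∉ W
candidate 5: n = (-1, 0, 1, -1) → π⊥ ≈ (-1.7071, -1.7071); max(|x|,|y|,|x±y|/√2) = 2.4142 > 0.8 ⇒ ∉ W
candidate 6: n = (1, 0, 0, 1) → π⊥ ≈ (+1.7071, +0.7071); max(|x|,|y|,|x±y|/√2) = 1.7071 > 0.8 ⇒ ∉ W
candidate 7: n = (1, 1, 0, 0) → π⊥ ≈ (+0.2929, +0.7071); max(|x|,|y|,|x±y|/√2) = 0.7071 ≤ 0.8 ⇒ ∈ W
candidate 8: n = (1, 0, 1, 0) → π⊥ ≈ (+1.0000, -1.0000); max(|x|,|y|,|x±y|/√2) = 1.4142 > 0.8 ⇒ ∉ W
candidate 9: n = (0, -1, 0, -1) → π⊥ ≈ (+0.0000, -1.4142); max(|x|,|y|,|x±y|/√2) = 1.4142 > 0.8 ⇒ ∉ W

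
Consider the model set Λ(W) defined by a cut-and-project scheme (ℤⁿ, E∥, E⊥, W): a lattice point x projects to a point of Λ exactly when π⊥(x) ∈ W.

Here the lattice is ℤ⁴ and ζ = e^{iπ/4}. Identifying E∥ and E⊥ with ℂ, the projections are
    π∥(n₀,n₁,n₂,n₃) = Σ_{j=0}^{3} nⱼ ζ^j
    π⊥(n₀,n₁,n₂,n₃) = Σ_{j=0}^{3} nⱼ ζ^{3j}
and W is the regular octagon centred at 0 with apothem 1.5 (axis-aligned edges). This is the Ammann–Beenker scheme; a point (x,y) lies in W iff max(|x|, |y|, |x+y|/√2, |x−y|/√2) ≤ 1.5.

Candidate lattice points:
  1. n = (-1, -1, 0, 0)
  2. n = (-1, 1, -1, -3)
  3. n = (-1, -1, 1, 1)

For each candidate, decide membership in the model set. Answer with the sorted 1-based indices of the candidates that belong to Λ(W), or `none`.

Internal map: ζ^{3j} for j=0..3 gives (1,0), (−√2/2,√2/2), (0,−1), (√2/2,√2/2).
candidate 1: n = (-1, -1, 0, 0) → π⊥ ≈ (-0.2929, -0.7071); max(|x|,|y|,|x±y|/√2) = 0.7071 ≤ 1.5 ⇒ ∈ W
candidate 2: n = (-1, 1, -1, -3) → π⊥ ≈ (-3.8284, -0.4142); max(|x|,|y|,|x±y|/√2) = 3.8284 > 1.5 ⇒ ∉ W
candidate 3: n = (-1, -1, 1, 1) → π⊥ ≈ (+0.4142, -1.0000); max(|x|,|y|,|x±y|/√2) = 1.0000 ≤ 1.5 ⇒ ∈ W

1, 3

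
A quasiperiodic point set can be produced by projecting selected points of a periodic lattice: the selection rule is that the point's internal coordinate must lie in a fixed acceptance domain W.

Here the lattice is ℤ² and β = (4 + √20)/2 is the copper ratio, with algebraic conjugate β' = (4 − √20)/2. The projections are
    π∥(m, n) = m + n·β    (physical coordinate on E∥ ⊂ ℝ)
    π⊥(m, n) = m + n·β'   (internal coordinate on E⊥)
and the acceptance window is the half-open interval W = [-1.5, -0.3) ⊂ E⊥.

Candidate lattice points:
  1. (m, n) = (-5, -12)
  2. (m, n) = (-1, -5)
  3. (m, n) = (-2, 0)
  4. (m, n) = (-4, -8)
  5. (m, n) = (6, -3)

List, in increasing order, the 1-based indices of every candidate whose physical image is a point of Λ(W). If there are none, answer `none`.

none

Compute β' = (4−√20)/2 = -0.236068, so π⊥(m,n) = m -0.236068·n.
#1 (-5,-12): internal coord -5 + (-12)·β' = -2.167184; -2.167184 ∉ [-1.5, -0.3) → out
#2 (-1,-5): internal coord -1 + (-5)·β' = +0.180340; +0.180340 ∉ [-1.5, -0.3) → out
#3 (-2,0): internal coord -2 + (0)·β' = -2.000000; -2.000000 ∉ [-1.5, -0.3) → out
#4 (-4,-8): internal coord -4 + (-8)·β' = -2.111456; -2.111456 ∉ [-1.5, -0.3) → out
#5 (6,-3): internal coord 6 + (-3)·β' = +6.708204; +6.708204 ∉ [-1.5, -0.3) → out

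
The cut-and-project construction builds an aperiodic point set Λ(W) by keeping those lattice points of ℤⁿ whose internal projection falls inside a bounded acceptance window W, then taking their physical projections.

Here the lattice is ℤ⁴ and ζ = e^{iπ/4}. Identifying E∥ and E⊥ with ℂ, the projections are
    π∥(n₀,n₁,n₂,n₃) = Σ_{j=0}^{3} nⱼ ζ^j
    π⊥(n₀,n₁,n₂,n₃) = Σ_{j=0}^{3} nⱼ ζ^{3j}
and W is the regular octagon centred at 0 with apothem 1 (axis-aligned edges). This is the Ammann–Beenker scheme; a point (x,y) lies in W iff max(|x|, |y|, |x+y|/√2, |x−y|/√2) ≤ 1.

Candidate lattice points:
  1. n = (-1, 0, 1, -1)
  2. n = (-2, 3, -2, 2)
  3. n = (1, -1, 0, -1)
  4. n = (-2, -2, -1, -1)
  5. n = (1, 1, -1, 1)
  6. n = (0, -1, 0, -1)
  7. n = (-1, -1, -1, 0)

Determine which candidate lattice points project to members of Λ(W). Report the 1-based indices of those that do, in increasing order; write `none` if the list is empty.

7

With ζ = e^{iπ/4} the internal vectors are ζ^0,ζ^3,ζ^6,ζ^9.
#1 (-1, 0, 1, -1): internal (-1.7071, -1.7071); octagon support 2.4142 vs apothem 1 → ∉ W
#2 (-2, 3, -2, 2): internal (-2.7071, 5.5355); octagon support 5.8284 vs apothem 1 → ∉ W
#3 (1, -1, 0, -1): internal (1.0000, -1.4142); octagon support 1.7071 vs apothem 1 → ∉ W
#4 (-2, -2, -1, -1): internal (-1.2929, -1.1213); octagon support 1.7071 vs apothem 1 → ∉ W
#5 (1, 1, -1, 1): internal (1.0000, 2.4142); octagon support 2.4142 vs apothem 1 → ∉ W
#6 (0, -1, 0, -1): internal (0.0000, -1.4142); octagon support 1.4142 vs apothem 1 → ∉ W
#7 (-1, -1, -1, 0): internal (-0.2929, 0.2929); octagon support 0.4142 vs apothem 1 → ∈ W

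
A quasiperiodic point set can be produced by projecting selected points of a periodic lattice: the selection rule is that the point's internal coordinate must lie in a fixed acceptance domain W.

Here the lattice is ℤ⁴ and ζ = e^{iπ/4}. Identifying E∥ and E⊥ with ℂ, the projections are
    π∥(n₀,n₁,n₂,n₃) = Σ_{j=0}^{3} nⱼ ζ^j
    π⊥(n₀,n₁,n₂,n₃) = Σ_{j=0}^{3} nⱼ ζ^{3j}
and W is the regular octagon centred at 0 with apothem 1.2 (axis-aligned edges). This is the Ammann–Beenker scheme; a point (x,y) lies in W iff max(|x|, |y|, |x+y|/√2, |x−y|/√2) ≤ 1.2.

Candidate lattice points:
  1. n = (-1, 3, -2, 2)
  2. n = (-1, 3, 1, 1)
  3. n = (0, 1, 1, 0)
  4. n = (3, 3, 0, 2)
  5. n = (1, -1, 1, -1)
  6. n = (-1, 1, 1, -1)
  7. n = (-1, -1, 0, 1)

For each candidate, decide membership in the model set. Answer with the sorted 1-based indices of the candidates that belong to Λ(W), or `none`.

Internal map: ζ^{3j} for j=0..3 gives (1,0), (−√2/2,√2/2), (0,−1), (√2/2,√2/2).
candidate 1: n = (-1, 3, -2, 2) → π⊥ ≈ (-1.7071, +5.5355); max(|x|,|y|,|x±y|/√2) = 5.5355 > 1.2 ⇒ ∉ W
candidate 2: n = (-1, 3, 1, 1) → π⊥ ≈ (-2.4142, +1.8284); max(|x|,|y|,|x±y|/√2) = 3.0000 > 1.2 ⇒ ∉ W
candidate 3: n = (0, 1, 1, 0) → π⊥ ≈ (-0.7071, -0.2929); max(|x|,|y|,|x±y|/√2) = 0.7071 ≤ 1.2 ⇒ ∈ W
candidate 4: n = (3, 3, 0, 2) → π⊥ ≈ (+2.2929, +3.5355); max(|x|,|y|,|x±y|/√2) = 4.1213 > 1.2 ⇒ ∉ W
candidate 5: n = (1, -1, 1, -1) → π⊥ ≈ (+1.0000, -2.4142); max(|x|,|y|,|x±y|/√2) = 2.4142 > 1.2 ⇒ ∉ W
candidate 6: n = (-1, 1, 1, -1) → π⊥ ≈ (-2.4142, -1.0000); max(|x|,|y|,|x±y|/√2) = 2.4142 > 1.2 ⇒ ∉ W
candidate 7: n = (-1, -1, 0, 1) → π⊥ ≈ (+0.4142, +0.0000); max(|x|,|y|,|x±y|/√2) = 0.4142 ≤ 1.2 ⇒ ∈ W

3, 7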